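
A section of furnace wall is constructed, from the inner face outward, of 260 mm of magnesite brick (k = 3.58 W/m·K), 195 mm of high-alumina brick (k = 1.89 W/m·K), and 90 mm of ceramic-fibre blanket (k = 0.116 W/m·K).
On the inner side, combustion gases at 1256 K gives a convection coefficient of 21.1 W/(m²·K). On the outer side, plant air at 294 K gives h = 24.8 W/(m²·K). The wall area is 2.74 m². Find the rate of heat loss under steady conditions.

Model the wall as resistances in series:
R_inner film = 1/(h_i·A) = 1/(21.1×2.74) = 0.0173 K/W
R_magnesite brick = L/(kA) = 0.26/(3.58×2.74) = 0.02651 K/W
R_high-alumina brick = L/(kA) = 0.195/(1.89×2.74) = 0.03765 K/W
R_ceramic-fibre blanket = L/(kA) = 0.09/(0.116×2.74) = 0.2832 K/W
R_outer film = 1/(h_o·A) = 1/(24.8×2.74) = 0.01472 K/W
R_total = 0.3793 K/W
Q = ΔT / R_total = 962 / 0.3793

Q ≈ 2540 W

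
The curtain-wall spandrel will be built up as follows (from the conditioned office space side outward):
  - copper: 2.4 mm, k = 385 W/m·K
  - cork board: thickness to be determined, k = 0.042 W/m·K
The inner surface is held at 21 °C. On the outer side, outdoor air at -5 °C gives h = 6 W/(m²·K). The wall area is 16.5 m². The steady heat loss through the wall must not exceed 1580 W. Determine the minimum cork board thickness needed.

Thermal resistances in series:
R_copper = L/(kA) = 0.0024/(385×16.5) = 3.778×10^-7 K/W
R_outer film = 1/(h_o·A) = 1/(6×16.5) = 0.0101 K/W
Sum of the known resistances R_other = 0.0101 K/W
Required total resistance R_tot = ΔT/Q_allow = 26/1580 = 0.01646 K/W
R_cork board = R_tot − R_other = 0.006354 K/W
L = R·k·A = 0.006354×0.042×16.5

L ≈ 4.4 mm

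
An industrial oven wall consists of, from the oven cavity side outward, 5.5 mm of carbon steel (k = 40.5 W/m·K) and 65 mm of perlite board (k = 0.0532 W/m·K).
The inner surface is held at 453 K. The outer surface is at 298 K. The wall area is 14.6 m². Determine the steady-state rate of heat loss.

Treating each layer as a thermal resistance in series:
R_carbon steel = L/(kA) = 0.0055/(40.5×14.6) = 9.302×10^-6 K/W
R_perlite board = L/(kA) = 0.065/(0.0532×14.6) = 0.08369 K/W
R_total = 0.08369 K/W
Q = ΔT / R_total = 155 / 0.08369

Q ≈ 1850 W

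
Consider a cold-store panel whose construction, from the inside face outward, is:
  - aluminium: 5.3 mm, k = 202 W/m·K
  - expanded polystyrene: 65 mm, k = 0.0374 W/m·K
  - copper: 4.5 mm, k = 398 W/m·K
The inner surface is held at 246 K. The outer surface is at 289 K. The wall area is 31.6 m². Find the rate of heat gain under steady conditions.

Model the wall as resistances in series:
R_aluminium = L/(kA) = 0.0053/(202×31.6) = 8.303×10^-7 K/W
R_expanded polystyrene = L/(kA) = 0.065/(0.0374×31.6) = 0.055 K/W
R_copper = L/(kA) = 0.0045/(398×31.6) = 3.578×10^-7 K/W
R_total = 0.055 K/W
Q = ΔT / R_total = 43 / 0.055

Q ≈ 782 W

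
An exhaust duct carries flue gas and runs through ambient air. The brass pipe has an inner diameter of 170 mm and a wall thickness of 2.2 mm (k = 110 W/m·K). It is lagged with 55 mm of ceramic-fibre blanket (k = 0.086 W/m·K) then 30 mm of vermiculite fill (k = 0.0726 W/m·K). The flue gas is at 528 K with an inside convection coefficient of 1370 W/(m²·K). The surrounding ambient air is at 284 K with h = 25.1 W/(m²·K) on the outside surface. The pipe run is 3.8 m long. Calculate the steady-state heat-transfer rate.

Per-layer cylindrical resistances, series-summed:
R_inner film = 1/(h_i·2πr₁L) = 1/(1370×2π×0.085×3.8) = 3.597×10^-4 K/W
R_brass pipe wall = ln(87.2/85)/(2π×110×3.8) = 9.729×10^-6 K/W
R_ceramic-fibre blanket = ln(142.2/87.2)/(2π×0.086×3.8) = 0.2382 K/W
R_vermiculite fill = ln(172.2/142.2)/(2π×0.0726×3.8) = 0.1104 K/W
R_outer film = 1/(h_o·2πr_oL) = 1/(25.1×2π×0.1722×3.8) = 0.00969 K/W
R_total = 0.3587 K/W
Q = ΔT/R_total = 244/0.3587

Q ≈ 680 W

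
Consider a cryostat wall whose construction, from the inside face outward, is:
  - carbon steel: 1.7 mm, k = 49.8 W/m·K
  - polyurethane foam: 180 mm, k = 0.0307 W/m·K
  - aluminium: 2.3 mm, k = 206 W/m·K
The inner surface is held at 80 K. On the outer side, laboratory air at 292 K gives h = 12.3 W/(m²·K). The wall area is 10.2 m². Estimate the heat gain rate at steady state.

Using the resistance-network approach (series):
R_carbon steel = L/(kA) = 0.0017/(49.8×10.2) = 3.347×10^-6 K/W
R_polyurethane foam = L/(kA) = 0.18/(0.0307×10.2) = 0.5748 K/W
R_aluminium = L/(kA) = 0.0023/(206×10.2) = 1.095×10^-6 K/W
R_outer film = 1/(h_o·A) = 1/(12.3×10.2) = 0.007971 K/W
R_total = 0.5828 K/W
Q = ΔT / R_total = 212 / 0.5828

Q ≈ 364 W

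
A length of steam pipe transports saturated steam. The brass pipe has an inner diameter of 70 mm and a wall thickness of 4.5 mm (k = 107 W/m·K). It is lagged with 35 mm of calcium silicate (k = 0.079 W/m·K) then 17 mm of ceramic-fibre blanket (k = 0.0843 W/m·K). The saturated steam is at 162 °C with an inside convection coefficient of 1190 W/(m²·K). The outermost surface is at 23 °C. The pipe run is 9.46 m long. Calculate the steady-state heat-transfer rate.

For a radial system each layer contributes R = ln(r_out/r_in)/(2πkL); films add R = 1/(hA).
R_inner film = 1/(h_i·2πr₁L) = 1/(1190×2π×0.035×9.46) = 4.039×10^-4 K/W
R_brass pipe wall = ln(39.5/35)/(2π×107×9.46) = 1.902×10^-5 K/W
R_calcium silicate = ln(74.5/39.5)/(2π×0.079×9.46) = 0.1351 K/W
R_ceramic-fibre blanket = ln(91.5/74.5)/(2π×0.0843×9.46) = 0.04102 K/W
R_total = 0.1766 K/W
Q = ΔT/R_total = 139/0.1766

Q ≈ 787 W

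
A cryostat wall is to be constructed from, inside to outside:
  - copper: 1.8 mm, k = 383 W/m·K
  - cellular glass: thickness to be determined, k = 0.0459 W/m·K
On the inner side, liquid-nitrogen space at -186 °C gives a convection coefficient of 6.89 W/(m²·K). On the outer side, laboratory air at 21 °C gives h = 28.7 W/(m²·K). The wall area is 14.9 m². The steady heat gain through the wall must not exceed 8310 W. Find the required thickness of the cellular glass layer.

L ≈ 8.77 mm

Thermal resistances in series:
R_inner film = 1/(h_i·A) = 1/(6.89×14.9) = 0.009741 K/W
R_copper = L/(kA) = 0.0018/(383×14.9) = 3.154×10^-7 K/W
R_outer film = 1/(h_o·A) = 1/(28.7×14.9) = 0.002338 K/W
Sum of the known resistances R_other = 0.01208 K/W
Required total resistance R_tot = ΔT/Q_allow = 207/8310 = 0.02491 K/W
R_cellular glass = R_tot − R_other = 0.01283 K/W
L = R·k·A = 0.01283×0.0459×14.9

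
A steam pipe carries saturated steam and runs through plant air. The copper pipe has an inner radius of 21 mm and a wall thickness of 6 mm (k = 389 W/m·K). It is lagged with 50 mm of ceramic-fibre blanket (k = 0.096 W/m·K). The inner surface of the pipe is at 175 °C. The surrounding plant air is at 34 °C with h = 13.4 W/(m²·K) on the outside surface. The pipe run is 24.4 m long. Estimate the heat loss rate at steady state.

For a radial system each layer contributes R = ln(r_out/r_in)/(2πkL); films add R = 1/(hA).
R_copper pipe wall = ln(27/21)/(2π×389×24.4) = 4.214×10^-6 K/W
R_ceramic-fibre blanket = ln(77/27)/(2π×0.096×24.4) = 0.0712 K/W
R_outer film = 1/(h_o·2πr_oL) = 1/(13.4×2π×0.077×24.4) = 0.006322 K/W
R_total = 0.07753 K/W
Q = ΔT/R_total = 141/0.07753

Q ≈ 1820 W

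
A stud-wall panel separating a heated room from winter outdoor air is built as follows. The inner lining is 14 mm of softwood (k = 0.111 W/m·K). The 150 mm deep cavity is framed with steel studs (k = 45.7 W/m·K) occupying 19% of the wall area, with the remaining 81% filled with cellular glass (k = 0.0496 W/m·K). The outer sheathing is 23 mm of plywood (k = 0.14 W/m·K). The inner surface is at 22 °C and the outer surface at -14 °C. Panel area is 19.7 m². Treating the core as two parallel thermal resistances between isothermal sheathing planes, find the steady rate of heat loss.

Sheathing layers in series; stud and cavity paths in parallel between them.
R_inner = 0.014/(0.111×19.7) = 0.006402 K/W
R_stud  = 0.15/(45.7×0.19×19.7) = 8.769×10^-4 K/W
R_cav   = 0.15/(0.0496×0.81×19.7) = 0.1895 K/W
1/R_core = 1/R_stud + 1/R_cav → R_core = 8.729×10^-4 K/W
R_outer = 0.023/(0.14×19.7) = 0.008339 K/W
R_total = 0.01561 K/W
Q = ΔT/R_total = 36/0.01561

Q ≈ 2310 W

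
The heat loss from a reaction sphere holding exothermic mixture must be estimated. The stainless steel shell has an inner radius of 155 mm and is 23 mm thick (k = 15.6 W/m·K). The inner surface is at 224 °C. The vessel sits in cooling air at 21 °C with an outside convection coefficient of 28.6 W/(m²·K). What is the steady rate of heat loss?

Each spherical layer contributes R = (1/r_i − 1/r_o)/(4πk):
R_stainless steel shell = (1/0.155 − 1/0.178)/(4π×15.6) = 0.004252 K/W
R_outer film = 1/(h·4πr_o²) = 1/(28.6×4π×0.178²) = 0.08782 K/W
R_total = 0.09207 K/W
Q = ΔT/R_total = 203/0.09207

Q ≈ 2200 W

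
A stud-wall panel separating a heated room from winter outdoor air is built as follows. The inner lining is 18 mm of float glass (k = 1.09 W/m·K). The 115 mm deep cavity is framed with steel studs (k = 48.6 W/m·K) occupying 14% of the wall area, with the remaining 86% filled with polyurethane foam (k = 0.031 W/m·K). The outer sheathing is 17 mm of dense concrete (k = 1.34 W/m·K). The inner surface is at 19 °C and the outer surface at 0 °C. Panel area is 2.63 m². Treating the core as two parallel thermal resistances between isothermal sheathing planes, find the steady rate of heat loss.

Sheathing layers in series; stud and cavity paths in parallel between them.
R_inner = 0.018/(1.09×2.63) = 0.006279 K/W
R_stud  = 0.115/(48.6×0.14×2.63) = 0.006427 K/W
R_cav   = 0.115/(0.031×0.86×2.63) = 1.64 K/W
1/R_core = 1/R_stud + 1/R_cav → R_core = 0.006401 K/W
R_outer = 0.017/(1.34×2.63) = 0.004824 K/W
R_total = 0.0175 K/W
Q = ΔT/R_total = 19/0.0175

Q ≈ 1090 W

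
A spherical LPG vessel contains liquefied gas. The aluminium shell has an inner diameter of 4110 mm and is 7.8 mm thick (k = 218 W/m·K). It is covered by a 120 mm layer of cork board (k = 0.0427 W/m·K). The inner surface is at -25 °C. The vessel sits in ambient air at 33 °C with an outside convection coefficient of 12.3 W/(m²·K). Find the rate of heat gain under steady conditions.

Q ≈ 1140 W

Each spherical layer contributes R = (1/r_i − 1/r_o)/(4πk):
R_aluminium shell = (1/2.055 − 1/2.0628)/(4π×218) = 6.717×10^-7 K/W
R_cork board = (1/2.0628 − 1/2.1828)/(4π×0.0427) = 0.04967 K/W
R_outer film = 1/(h·4πr_o²) = 1/(12.3×4π×2.1828²) = 0.001358 K/W
R_total = 0.05103 K/W
Q = ΔT/R_total = 58/0.05103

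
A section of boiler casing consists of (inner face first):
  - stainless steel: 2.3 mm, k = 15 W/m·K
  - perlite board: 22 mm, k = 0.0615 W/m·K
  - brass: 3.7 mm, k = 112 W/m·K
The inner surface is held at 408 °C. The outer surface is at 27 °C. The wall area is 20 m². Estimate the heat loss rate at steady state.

Series thermal resistances:
R_stainless steel = L/(kA) = 0.0023/(15×20) = 7.667×10^-6 K/W
R_perlite board = L/(kA) = 0.022/(0.0615×20) = 0.01789 K/W
R_brass = L/(kA) = 0.0037/(112×20) = 1.652×10^-6 K/W
R_total = 0.0179 K/W
Q = ΔT / R_total = 381 / 0.0179

Q ≈ 21300 W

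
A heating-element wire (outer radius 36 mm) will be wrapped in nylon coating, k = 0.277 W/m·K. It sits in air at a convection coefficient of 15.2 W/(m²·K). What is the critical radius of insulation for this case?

For a cylinder r_cr = k/h = 0.277/15.2
r_cr = 18.2 mm; since the bare radius (36 mm) is above r_cr, any added insulation will reduce heat loss.

r_cr ≈ 18.2 mm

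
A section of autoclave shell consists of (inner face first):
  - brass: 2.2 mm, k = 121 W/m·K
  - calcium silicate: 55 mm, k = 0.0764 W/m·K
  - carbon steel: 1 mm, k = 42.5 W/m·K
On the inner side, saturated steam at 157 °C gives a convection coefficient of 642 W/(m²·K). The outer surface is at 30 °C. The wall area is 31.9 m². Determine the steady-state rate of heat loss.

Q ≈ 5620 W

Thermal resistances in series:
R_inner film = 1/(h_i·A) = 1/(642×31.9) = 4.883×10^-5 K/W
R_brass = L/(kA) = 0.0022/(121×31.9) = 5.7×10^-7 K/W
R_calcium silicate = L/(kA) = 0.055/(0.0764×31.9) = 0.02257 K/W
R_carbon steel = L/(kA) = 0.001/(42.5×31.9) = 7.376×10^-7 K/W
R_total = 0.02262 K/W
Q = ΔT / R_total = 127 / 0.02262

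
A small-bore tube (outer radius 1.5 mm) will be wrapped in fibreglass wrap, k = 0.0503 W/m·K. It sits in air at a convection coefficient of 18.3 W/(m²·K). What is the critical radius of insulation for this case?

For a cylinder r_cr = k/h = 0.0503/18.3
r_cr = 2.75 mm; since the bare radius (1.5 mm) is below r_cr, adding a thin layer of insulation will *increase* heat loss.

r_cr ≈ 2.75 mm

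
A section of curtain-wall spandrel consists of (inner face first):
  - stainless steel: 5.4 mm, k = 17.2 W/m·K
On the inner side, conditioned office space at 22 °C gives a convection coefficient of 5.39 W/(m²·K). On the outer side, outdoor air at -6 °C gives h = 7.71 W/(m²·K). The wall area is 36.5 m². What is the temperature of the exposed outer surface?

T ≈ 5.51 °C

Model the wall as resistances in series:
R_inner film = 1/(h_i·A) = 1/(5.39×36.5) = 0.005083 K/W
R_stainless steel = L/(kA) = 0.0054/(17.2×36.5) = 8.601×10^-6 K/W
R_outer film = 1/(h_o·A) = 1/(7.71×36.5) = 0.003553 K/W
R_total = 0.008645 K/W;  Q = ΔT/R_total = 28/0.008645 = 3239 W
T_interface = T_inner − Q·ΣR(inner→interface) = 22 − 3240×0.005092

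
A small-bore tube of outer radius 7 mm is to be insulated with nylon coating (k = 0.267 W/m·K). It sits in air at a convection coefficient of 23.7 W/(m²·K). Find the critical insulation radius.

r_cr ≈ 11.3 mm

For a cylinder r_cr = k/h = 0.267/23.7
r_cr = 11.3 mm; since the bare radius (7 mm) is below r_cr, adding a thin layer of insulation will *increase* heat loss.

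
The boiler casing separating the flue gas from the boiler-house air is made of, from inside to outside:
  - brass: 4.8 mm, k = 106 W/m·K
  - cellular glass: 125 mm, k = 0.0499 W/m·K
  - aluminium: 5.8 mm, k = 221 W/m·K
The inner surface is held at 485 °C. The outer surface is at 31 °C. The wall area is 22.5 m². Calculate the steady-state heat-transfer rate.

Q ≈ 4080 W

Treating each layer as a thermal resistance in series:
R_brass = L/(kA) = 0.0048/(106×22.5) = 2.013×10^-6 K/W
R_cellular glass = L/(kA) = 0.125/(0.0499×22.5) = 0.1113 K/W
R_aluminium = L/(kA) = 0.0058/(221×22.5) = 1.166×10^-6 K/W
R_total = 0.1113 K/W
Q = ΔT / R_total = 454 / 0.1113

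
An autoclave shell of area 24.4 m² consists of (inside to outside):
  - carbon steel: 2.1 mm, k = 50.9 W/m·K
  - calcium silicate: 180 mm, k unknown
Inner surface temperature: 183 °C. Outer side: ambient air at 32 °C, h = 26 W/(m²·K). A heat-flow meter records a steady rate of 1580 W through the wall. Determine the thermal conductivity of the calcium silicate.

k ≈ 0.0785 W/(m·K)

Treating each layer as a thermal resistance in series:
R_carbon steel = L/(kA) = 0.0021/(50.9×24.4) = 1.691×10^-6 K/W
R_outer film = 1/(h_o·A) = 1/(26×24.4) = 0.001576 K/W
Sum of known resistances R_other = 0.001578 K/W
Total R = ΔT/Q = 151/1580 = 0.09557 K/W
R_calcium silicate = R_total − R_other = 0.09399 K/W
k = L/(R·A) = 0.18/(0.09399×24.4)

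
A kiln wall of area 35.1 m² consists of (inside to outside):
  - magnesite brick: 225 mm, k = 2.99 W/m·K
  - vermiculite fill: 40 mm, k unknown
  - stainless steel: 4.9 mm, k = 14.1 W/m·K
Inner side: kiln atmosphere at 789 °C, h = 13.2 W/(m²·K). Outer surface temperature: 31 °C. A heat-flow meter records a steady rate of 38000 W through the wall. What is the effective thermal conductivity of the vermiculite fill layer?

Treating each layer as a thermal resistance in series:
R_inner film = 1/(h_i·A) = 1/(13.2×35.1) = 0.002158 K/W
R_magnesite brick = L/(kA) = 0.225/(2.99×35.1) = 0.002144 K/W
R_stainless steel = L/(kA) = 0.0049/(14.1×35.1) = 9.901×10^-6 K/W
Sum of known resistances R_other = 0.004312 K/W
Total R = ΔT/Q = 758/38000 = 0.01995 K/W
R_vermiculite fill = R_total − R_other = 0.01564 K/W
k = L/(R·A) = 0.04/(0.01564×35.1)

k ≈ 0.0729 W/(m·K)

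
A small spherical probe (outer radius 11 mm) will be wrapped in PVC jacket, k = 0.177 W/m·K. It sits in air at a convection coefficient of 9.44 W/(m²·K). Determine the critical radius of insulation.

For a sphere r_cr = 2k/h = 2×0.177/9.44
r_cr = 37.5 mm; since the bare radius (11 mm) is below r_cr, adding a thin layer of insulation will *increase* heat loss.

r_cr ≈ 37.5 mm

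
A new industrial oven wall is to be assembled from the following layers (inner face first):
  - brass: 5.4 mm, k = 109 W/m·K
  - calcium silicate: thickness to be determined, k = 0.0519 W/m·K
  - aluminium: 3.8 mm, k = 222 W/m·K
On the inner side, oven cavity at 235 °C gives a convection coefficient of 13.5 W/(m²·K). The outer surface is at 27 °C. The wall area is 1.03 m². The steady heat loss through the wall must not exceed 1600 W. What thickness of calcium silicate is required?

L ≈ 3.1 mm

Model the wall as resistances in series:
R_inner film = 1/(h_i·A) = 1/(13.5×1.03) = 0.07192 K/W
R_brass = L/(kA) = 0.0054/(109×1.03) = 4.81×10^-5 K/W
R_aluminium = L/(kA) = 0.0038/(222×1.03) = 1.662×10^-5 K/W
Sum of the known resistances R_other = 0.07198 K/W
Required total resistance R_tot = ΔT/Q_allow = 208/1600 = 0.13 K/W
R_calcium silicate = R_tot − R_other = 0.05802 K/W
L = R·k·A = 0.05802×0.0519×1.03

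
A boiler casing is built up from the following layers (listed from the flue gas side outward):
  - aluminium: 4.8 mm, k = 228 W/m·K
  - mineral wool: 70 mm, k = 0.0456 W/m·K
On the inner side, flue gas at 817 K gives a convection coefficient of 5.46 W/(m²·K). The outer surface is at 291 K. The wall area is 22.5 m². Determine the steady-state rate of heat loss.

Q ≈ 6890 W

Treating each layer as a thermal resistance in series:
R_inner film = 1/(h_i·A) = 1/(5.46×22.5) = 0.00814 K/W
R_aluminium = L/(kA) = 0.0048/(228×22.5) = 9.357×10^-7 K/W
R_mineral wool = L/(kA) = 0.07/(0.0456×22.5) = 0.06823 K/W
R_total = 0.07637 K/W
Q = ΔT / R_total = 526 / 0.07637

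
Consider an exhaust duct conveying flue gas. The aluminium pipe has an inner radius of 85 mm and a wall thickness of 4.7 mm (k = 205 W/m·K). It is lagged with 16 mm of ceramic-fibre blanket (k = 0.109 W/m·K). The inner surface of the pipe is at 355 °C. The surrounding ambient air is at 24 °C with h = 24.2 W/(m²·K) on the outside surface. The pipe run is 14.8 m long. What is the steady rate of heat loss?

Q ≈ 16200 W

Cylindrical conduction, so R = ln(r₂/r₁)/(2πkL) per layer, in series:
R_aluminium pipe wall = ln(89.7/85)/(2π×205×14.8) = 2.823×10^-6 K/W
R_ceramic-fibre blanket = ln(105.7/89.7)/(2π×0.109×14.8) = 0.01619 K/W
R_outer film = 1/(h_o·2πr_oL) = 1/(24.2×2π×0.1057×14.8) = 0.004204 K/W
R_total = 0.0204 K/W
Q = ΔT/R_total = 331/0.0204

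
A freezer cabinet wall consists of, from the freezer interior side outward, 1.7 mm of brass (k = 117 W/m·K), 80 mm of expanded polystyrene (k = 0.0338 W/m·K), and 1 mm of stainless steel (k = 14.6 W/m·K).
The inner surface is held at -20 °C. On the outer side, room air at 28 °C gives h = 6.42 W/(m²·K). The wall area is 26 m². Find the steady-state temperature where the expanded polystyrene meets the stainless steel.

T ≈ 25 °C

Treating each layer as a thermal resistance in series:
R_brass = L/(kA) = 0.0017/(117×26) = 5.588×10^-7 K/W
R_expanded polystyrene = L/(kA) = 0.08/(0.0338×26) = 0.09103 K/W
R_stainless steel = L/(kA) = 0.001/(14.6×26) = 2.634×10^-6 K/W
R_outer film = 1/(h_o·A) = 1/(6.42×26) = 0.005991 K/W
R_total = 0.09703 K/W;  Q = ΔT/R_total = 48/0.09703 = 494.7 W
T_interface = T_inner + Q·ΣR(inner→interface) = -20 + 495×0.09103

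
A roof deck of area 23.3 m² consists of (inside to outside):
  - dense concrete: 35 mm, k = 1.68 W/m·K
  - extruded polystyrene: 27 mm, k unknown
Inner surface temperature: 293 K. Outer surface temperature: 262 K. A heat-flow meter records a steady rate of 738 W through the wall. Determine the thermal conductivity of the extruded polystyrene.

k ≈ 0.0282 W/(m·K)

Series thermal resistances:
R_dense concrete = L/(kA) = 0.035/(1.68×23.3) = 8.941×10^-4 K/W
Sum of known resistances R_other = 8.941×10^-4 K/W
Total R = ΔT/Q = 31/738 = 0.04201 K/W
R_extruded polystyrene = R_total − R_other = 0.04111 K/W
k = L/(R·A) = 0.027/(0.04111×23.3)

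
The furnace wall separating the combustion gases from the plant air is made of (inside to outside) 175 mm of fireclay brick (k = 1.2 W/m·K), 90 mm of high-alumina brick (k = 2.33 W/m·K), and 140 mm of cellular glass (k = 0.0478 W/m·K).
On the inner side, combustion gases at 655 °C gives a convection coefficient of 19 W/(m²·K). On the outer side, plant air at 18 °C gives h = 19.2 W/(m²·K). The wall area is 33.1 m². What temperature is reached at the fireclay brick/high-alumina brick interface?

T ≈ 616 °C

Thermal resistances in series:
R_inner film = 1/(h_i·A) = 1/(19×33.1) = 0.00159 K/W
R_fireclay brick = L/(kA) = 0.175/(1.2×33.1) = 0.004406 K/W
R_high-alumina brick = L/(kA) = 0.09/(2.33×33.1) = 0.001167 K/W
R_cellular glass = L/(kA) = 0.14/(0.0478×33.1) = 0.08849 K/W
R_outer film = 1/(h_o·A) = 1/(19.2×33.1) = 0.001574 K/W
R_total = 0.09722 K/W;  Q = ΔT/R_total = 637/0.09722 = 6552 W
T_interface = T_inner − Q·ΣR(inner→interface) = 655 − 6550×0.005996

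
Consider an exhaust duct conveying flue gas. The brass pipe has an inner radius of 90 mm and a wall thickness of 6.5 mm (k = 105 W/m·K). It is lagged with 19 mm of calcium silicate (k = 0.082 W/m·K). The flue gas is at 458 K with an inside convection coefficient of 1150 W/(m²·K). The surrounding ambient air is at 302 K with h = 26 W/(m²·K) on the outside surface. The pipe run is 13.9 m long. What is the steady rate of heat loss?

Per-layer cylindrical resistances, series-summed:
R_inner film = 1/(h_i·2πr₁L) = 1/(1150×2π×0.09×13.9) = 1.106×10^-4 K/W
R_brass pipe wall = ln(96.5/90)/(2π×105×13.9) = 7.604×10^-6 K/W
R_calcium silicate = ln(115.5/96.5)/(2π×0.082×13.9) = 0.0251 K/W
R_outer film = 1/(h_o·2πr_oL) = 1/(26×2π×0.1155×13.9) = 0.003813 K/W
R_total = 0.02903 K/W
Q = ΔT/R_total = 156/0.02903

Q ≈ 5370 W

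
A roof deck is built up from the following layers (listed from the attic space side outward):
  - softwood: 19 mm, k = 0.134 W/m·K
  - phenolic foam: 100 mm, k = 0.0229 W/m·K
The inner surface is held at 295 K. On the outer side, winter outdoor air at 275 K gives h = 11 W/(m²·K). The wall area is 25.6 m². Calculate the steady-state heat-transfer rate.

Treating each layer as a thermal resistance in series:
R_softwood = L/(kA) = 0.019/(0.134×25.6) = 0.005539 K/W
R_phenolic foam = L/(kA) = 0.1/(0.0229×25.6) = 0.1706 K/W
R_outer film = 1/(h_o·A) = 1/(11×25.6) = 0.003551 K/W
R_total = 0.1797 K/W
Q = ΔT / R_total = 20 / 0.1797

Q ≈ 111 W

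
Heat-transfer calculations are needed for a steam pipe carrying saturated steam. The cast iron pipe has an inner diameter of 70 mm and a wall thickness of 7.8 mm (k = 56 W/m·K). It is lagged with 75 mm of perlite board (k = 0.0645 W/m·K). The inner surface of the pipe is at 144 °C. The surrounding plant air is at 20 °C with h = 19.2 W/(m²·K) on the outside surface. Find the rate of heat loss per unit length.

q′ ≈ 48.3 W/m

Per-layer cylindrical resistances, series-summed:
R_cast iron pipe wall = ln(42.8/35)/(2π×56×1) = 5.718×10^-4 K/W
R_perlite board = ln(117.8/42.8)/(2π×0.0645×1) = 2.498 K/W
R_outer film = 1/(h_o·2πr_oL) = 1/(19.2×2π×0.1178×1) = 0.07037 K/W
R_total = 2.569 K/W
Q = ΔT/R_total = 124/2.569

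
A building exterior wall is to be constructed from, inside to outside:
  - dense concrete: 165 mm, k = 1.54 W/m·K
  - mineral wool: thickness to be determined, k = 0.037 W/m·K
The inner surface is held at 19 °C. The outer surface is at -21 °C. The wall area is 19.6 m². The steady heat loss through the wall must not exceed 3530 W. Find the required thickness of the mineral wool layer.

Treating each layer as a thermal resistance in series:
R_dense concrete = L/(kA) = 0.165/(1.54×19.6) = 0.005466 K/W
Sum of the known resistances R_other = 0.005466 K/W
Required total resistance R_tot = ΔT/Q_allow = 40/3530 = 0.01133 K/W
R_mineral wool = R_tot − R_other = 0.005865 K/W
L = R·k·A = 0.005865×0.037×19.6

L ≈ 4.25 mm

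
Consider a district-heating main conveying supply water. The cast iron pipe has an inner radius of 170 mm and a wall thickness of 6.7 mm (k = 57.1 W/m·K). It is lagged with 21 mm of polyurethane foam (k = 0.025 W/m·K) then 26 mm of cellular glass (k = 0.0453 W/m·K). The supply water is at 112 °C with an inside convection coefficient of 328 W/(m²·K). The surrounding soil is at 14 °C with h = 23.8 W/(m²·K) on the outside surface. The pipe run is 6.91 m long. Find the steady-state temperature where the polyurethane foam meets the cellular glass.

Cylindrical conduction, so R = ln(r₂/r₁)/(2πkL) per layer, in series:
R_inner film = 1/(h_i·2πr₁L) = 1/(328×2π×0.17×6.91) = 4.131×10^-4 K/W
R_cast iron pipe wall = ln(176.7/170)/(2π×57.1×6.91) = 1.559×10^-5 K/W
R_polyurethane foam = ln(197.7/176.7)/(2π×0.025×6.91) = 0.1035 K/W
R_cellular glass = ln(223.7/197.7)/(2π×0.0453×6.91) = 0.06282 K/W
R_outer film = 1/(h_o·2πr_oL) = 1/(23.8×2π×0.2237×6.91) = 0.004326 K/W
R_total = 0.171 K/W
Q = ΔT/R_total = 98/0.171
Q = 573 W
T_interface = T_inner − Q·ΣR(inner→interface) = 112 − 573×0.1039

T ≈ 52.5 °C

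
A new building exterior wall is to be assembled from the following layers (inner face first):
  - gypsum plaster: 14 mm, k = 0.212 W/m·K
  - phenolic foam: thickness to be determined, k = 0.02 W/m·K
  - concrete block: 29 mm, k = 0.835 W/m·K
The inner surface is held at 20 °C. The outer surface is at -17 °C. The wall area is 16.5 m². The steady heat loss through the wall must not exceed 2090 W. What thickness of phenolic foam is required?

L ≈ 3.83 mm

Series thermal resistances:
R_gypsum plaster = L/(kA) = 0.014/(0.212×16.5) = 0.004002 K/W
R_concrete block = L/(kA) = 0.029/(0.835×16.5) = 0.002105 K/W
Sum of the known resistances R_other = 0.006107 K/W
Required total resistance R_tot = ΔT/Q_allow = 37/2090 = 0.0177 K/W
R_phenolic foam = R_tot − R_other = 0.0116 K/W
L = R·k·A = 0.0116×0.02×16.5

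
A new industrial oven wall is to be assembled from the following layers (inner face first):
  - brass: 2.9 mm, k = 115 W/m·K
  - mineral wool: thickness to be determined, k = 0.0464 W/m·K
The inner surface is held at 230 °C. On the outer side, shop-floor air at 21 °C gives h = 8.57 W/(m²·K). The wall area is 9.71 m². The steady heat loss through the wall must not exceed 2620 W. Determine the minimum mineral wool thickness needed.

Model the wall as resistances in series:
R_brass = L/(kA) = 0.0029/(115×9.71) = 2.597×10^-6 K/W
R_outer film = 1/(h_o·A) = 1/(8.57×9.71) = 0.01202 K/W
Sum of the known resistances R_other = 0.01202 K/W
Required total resistance R_tot = ΔT/Q_allow = 209/2620 = 0.07977 K/W
R_mineral wool = R_tot − R_other = 0.06775 K/W
L = R·k·A = 0.06775×0.0464×9.71

L ≈ 30.5 mm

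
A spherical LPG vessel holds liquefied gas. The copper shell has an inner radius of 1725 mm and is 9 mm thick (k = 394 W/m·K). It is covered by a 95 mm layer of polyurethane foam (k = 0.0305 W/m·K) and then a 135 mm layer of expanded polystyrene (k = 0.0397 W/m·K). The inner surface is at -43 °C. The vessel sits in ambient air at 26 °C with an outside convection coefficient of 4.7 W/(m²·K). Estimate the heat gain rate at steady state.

Q ≈ 437 W

For a spherical shell R = (1/r₁ − 1/r₂)/(4πk); film R = 1/(h·4πr²). In series:
R_copper shell = (1/1.725 − 1/1.734)/(4π×394) = 6.077×10^-7 K/W
R_polyurethane foam = (1/1.734 − 1/1.829)/(4π×0.0305) = 0.07815 K/W
R_expanded polystyrene = (1/1.829 − 1/1.964)/(4π×0.0397) = 0.07533 K/W
R_outer film = 1/(h·4πr_o²) = 1/(4.7×4π×1.964²) = 0.004389 K/W
R_total = 0.1579 K/W
Q = ΔT/R_total = 69/0.1579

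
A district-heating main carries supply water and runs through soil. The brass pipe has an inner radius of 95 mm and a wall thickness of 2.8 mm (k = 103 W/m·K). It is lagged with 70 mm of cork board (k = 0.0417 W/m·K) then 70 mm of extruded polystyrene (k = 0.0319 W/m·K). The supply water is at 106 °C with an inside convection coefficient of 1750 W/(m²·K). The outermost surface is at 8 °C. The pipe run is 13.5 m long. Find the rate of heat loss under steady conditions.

For a radial system each layer contributes R = ln(r_out/r_in)/(2πkL); films add R = 1/(hA).
R_inner film = 1/(h_i·2πr₁L) = 1/(1750×2π×0.095×13.5) = 7.091×10^-5 K/W
R_brass pipe wall = ln(97.8/95)/(2π×103×13.5) = 3.325×10^-6 K/W
R_cork board = ln(167.8/97.8)/(2π×0.0417×13.5) = 0.1526 K/W
R_extruded polystyrene = ln(237.8/167.8)/(2π×0.0319×13.5) = 0.1289 K/W
R_total = 0.2816 K/W
Q = ΔT/R_total = 98/0.2816

Q ≈ 348 W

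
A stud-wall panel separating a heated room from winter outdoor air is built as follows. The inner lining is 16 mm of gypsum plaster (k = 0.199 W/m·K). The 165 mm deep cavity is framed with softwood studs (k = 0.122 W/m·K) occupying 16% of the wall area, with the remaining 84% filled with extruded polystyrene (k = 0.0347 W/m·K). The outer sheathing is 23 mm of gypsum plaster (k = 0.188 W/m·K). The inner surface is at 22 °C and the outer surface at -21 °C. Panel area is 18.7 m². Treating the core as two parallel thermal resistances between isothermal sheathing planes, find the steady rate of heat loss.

Q ≈ 224 W

Sheathing layers in series; stud and cavity paths in parallel between them.
R_inner = 0.016/(0.199×18.7) = 0.0043 K/W
R_stud  = 0.165/(0.122×0.16×18.7) = 0.452 K/W
R_cav   = 0.165/(0.0347×0.84×18.7) = 0.3027 K/W
1/R_core = 1/R_stud + 1/R_cav → R_core = 0.1813 K/W
R_outer = 0.023/(0.188×18.7) = 0.006542 K/W
R_total = 0.1921 K/W
Q = ΔT/R_total = 43/0.1921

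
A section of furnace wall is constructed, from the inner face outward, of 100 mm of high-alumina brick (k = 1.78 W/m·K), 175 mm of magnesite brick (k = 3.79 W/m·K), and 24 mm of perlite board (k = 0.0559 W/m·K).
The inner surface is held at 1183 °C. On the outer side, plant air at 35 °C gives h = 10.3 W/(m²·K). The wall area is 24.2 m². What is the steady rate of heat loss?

Q ≈ 44200 W

Thermal resistances in series:
R_high-alumina brick = L/(kA) = 0.1/(1.78×24.2) = 0.002321 K/W
R_magnesite brick = L/(kA) = 0.175/(3.79×24.2) = 0.001908 K/W
R_perlite board = L/(kA) = 0.024/(0.0559×24.2) = 0.01774 K/W
R_outer film = 1/(h_o·A) = 1/(10.3×24.2) = 0.004012 K/W
R_total = 0.02598 K/W
Q = ΔT / R_total = 1148 / 0.02598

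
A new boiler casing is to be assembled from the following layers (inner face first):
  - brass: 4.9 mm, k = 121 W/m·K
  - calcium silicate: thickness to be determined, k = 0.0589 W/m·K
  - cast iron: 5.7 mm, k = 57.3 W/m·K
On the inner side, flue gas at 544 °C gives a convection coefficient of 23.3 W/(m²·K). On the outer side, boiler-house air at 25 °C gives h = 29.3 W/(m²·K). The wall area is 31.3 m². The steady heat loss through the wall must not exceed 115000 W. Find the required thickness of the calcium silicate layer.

Series thermal resistances:
R_inner film = 1/(h_i·A) = 1/(23.3×31.3) = 0.001371 K/W
R_brass = L/(kA) = 0.0049/(121×31.3) = 1.294×10^-6 K/W
R_cast iron = L/(kA) = 0.0057/(57.3×31.3) = 3.178×10^-6 K/W
R_outer film = 1/(h_o·A) = 1/(29.3×31.3) = 0.00109 K/W
Sum of the known resistances R_other = 0.002466 K/W
Required total resistance R_tot = ΔT/Q_allow = 519/115000 = 0.004513 K/W
R_calcium silicate = R_tot − R_other = 0.002047 K/W
L = R·k·A = 0.002047×0.0589×31.3

L ≈ 3.77 mm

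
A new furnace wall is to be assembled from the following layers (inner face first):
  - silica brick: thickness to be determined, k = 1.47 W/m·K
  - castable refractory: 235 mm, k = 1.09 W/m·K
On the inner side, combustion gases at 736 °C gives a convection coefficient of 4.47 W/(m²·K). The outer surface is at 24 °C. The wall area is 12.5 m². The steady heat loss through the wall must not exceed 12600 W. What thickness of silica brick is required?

Treating each layer as a thermal resistance in series:
R_inner film = 1/(h_i·A) = 1/(4.47×12.5) = 0.0179 K/W
R_castable refractory = L/(kA) = 0.235/(1.09×12.5) = 0.01725 K/W
Sum of the known resistances R_other = 0.03514 K/W
Required total resistance R_tot = ΔT/Q_allow = 712/12600 = 0.05651 K/W
R_silica brick = R_tot − R_other = 0.02136 K/W
L = R·k·A = 0.02136×1.47×12.5

L ≈ 393 mm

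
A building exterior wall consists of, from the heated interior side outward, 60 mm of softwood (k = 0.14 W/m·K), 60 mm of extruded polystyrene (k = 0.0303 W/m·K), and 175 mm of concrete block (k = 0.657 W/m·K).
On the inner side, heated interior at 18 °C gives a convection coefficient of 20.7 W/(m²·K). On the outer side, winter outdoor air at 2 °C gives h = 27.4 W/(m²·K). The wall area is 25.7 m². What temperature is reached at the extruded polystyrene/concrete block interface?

T ≈ 3.76 °C

Model the wall as resistances in series:
R_inner film = 1/(h_i·A) = 1/(20.7×25.7) = 0.00188 K/W
R_softwood = L/(kA) = 0.06/(0.14×25.7) = 0.01668 K/W
R_extruded polystyrene = L/(kA) = 0.06/(0.0303×25.7) = 0.07705 K/W
R_concrete block = L/(kA) = 0.175/(0.657×25.7) = 0.01036 K/W
R_outer film = 1/(h_o·A) = 1/(27.4×25.7) = 0.00142 K/W
R_total = 0.1074 K/W;  Q = ΔT/R_total = 16/0.1074 = 149 W
T_interface = T_inner − Q·ΣR(inner→interface) = 18 − 149×0.09561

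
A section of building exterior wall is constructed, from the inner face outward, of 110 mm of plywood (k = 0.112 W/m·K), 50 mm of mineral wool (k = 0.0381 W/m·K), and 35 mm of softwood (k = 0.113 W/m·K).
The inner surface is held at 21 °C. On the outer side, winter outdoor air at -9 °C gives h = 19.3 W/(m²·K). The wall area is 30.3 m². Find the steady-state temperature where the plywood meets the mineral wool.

Using the resistance-network approach (series):
R_plywood = L/(kA) = 0.11/(0.112×30.3) = 0.03241 K/W
R_mineral wool = L/(kA) = 0.05/(0.0381×30.3) = 0.04331 K/W
R_softwood = L/(kA) = 0.035/(0.113×30.3) = 0.01022 K/W
R_outer film = 1/(h_o·A) = 1/(19.3×30.3) = 0.00171 K/W
R_total = 0.08766 K/W;  Q = ΔT/R_total = 30/0.08766 = 342.2 W
T_interface = T_inner − Q·ΣR(inner→interface) = 21 − 342×0.03241

T ≈ 9.91 °C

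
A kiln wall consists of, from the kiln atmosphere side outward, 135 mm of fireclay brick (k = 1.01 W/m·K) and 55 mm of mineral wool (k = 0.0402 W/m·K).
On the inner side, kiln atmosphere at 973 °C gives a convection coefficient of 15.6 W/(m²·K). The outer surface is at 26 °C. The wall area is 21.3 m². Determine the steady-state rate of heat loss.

Q ≈ 12900 W

Using the resistance-network approach (series):
R_inner film = 1/(h_i·A) = 1/(15.6×21.3) = 0.00301 K/W
R_fireclay brick = L/(kA) = 0.135/(1.01×21.3) = 0.006275 K/W
R_mineral wool = L/(kA) = 0.055/(0.0402×21.3) = 0.06423 K/W
R_total = 0.07352 K/W
Q = ΔT / R_total = 947 / 0.07352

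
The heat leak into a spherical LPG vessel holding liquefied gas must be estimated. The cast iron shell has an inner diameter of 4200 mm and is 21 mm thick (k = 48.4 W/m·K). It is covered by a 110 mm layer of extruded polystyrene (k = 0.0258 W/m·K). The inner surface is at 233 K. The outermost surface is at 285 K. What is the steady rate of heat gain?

Q ≈ 725 W

Each spherical layer contributes R = (1/r_i − 1/r_o)/(4πk):
R_cast iron shell = (1/2.1 − 1/2.121)/(4π×48.4) = 7.752×10^-6 K/W
R_extruded polystyrene = (1/2.121 − 1/2.231)/(4π×0.0258) = 0.0717 K/W
R_total = 0.07171 K/W
Q = ΔT/R_total = 52/0.07171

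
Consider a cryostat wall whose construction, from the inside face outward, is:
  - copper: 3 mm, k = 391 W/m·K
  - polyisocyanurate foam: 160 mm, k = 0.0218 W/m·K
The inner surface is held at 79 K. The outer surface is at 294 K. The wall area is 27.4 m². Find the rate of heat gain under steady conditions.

Thermal resistances in series:
R_copper = L/(kA) = 0.003/(391×27.4) = 2.8×10^-7 K/W
R_polyisocyanurate foam = L/(kA) = 0.16/(0.0218×27.4) = 0.2679 K/W
R_total = 0.2679 K/W
Q = ΔT / R_total = 215 / 0.2679

Q ≈ 803 W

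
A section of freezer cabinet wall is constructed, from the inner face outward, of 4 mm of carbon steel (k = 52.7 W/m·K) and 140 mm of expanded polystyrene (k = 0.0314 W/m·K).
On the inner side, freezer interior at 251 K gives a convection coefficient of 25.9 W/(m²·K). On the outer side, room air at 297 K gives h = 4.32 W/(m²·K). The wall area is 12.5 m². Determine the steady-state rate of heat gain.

Q ≈ 122 W

Model the wall as resistances in series:
R_inner film = 1/(h_i·A) = 1/(25.9×12.5) = 0.003089 K/W
R_carbon steel = L/(kA) = 0.004/(52.7×12.5) = 6.072×10^-6 K/W
R_expanded polystyrene = L/(kA) = 0.14/(0.0314×12.5) = 0.3567 K/W
R_outer film = 1/(h_o·A) = 1/(4.32×12.5) = 0.01852 K/W
R_total = 0.3783 K/W
Q = ΔT / R_total = 46 / 0.3783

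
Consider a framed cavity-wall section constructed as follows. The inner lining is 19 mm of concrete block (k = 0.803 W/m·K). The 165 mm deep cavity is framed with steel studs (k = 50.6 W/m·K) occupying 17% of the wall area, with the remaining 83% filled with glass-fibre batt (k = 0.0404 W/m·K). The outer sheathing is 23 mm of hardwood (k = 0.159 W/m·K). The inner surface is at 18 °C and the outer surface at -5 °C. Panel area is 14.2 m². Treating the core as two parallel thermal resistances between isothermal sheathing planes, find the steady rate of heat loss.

Q ≈ 1740 W

Sheathing layers in series; stud and cavity paths in parallel between them.
R_inner = 0.019/(0.803×14.2) = 0.001666 K/W
R_stud  = 0.165/(50.6×0.17×14.2) = 0.001351 K/W
R_cav   = 0.165/(0.0404×0.83×14.2) = 0.3465 K/W
1/R_core = 1/R_stud + 1/R_cav → R_core = 0.001346 K/W
R_outer = 0.023/(0.159×14.2) = 0.01019 K/W
R_total = 0.0132 K/W
Q = ΔT/R_total = 23/0.0132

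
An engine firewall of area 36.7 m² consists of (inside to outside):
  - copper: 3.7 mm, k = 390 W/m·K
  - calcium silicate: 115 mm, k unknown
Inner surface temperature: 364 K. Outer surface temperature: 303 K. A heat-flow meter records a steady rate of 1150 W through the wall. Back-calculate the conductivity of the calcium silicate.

k ≈ 0.0591 W/(m·K)

Treating each layer as a thermal resistance in series:
R_copper = L/(kA) = 0.0037/(390×36.7) = 2.585×10^-7 K/W
Sum of known resistances R_other = 2.585×10^-7 K/W
Total R = ΔT/Q = 61/1150 = 0.05304 K/W
R_calcium silicate = R_total − R_other = 0.05304 K/W
k = L/(R·A) = 0.115/(0.05304×36.7)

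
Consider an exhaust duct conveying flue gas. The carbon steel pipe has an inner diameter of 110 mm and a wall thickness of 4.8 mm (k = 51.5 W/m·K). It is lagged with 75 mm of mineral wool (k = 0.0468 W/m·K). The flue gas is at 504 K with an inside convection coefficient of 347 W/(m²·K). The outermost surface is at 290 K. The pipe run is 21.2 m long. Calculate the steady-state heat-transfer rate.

Q ≈ 1640 W

Per-layer cylindrical resistances, series-summed:
R_inner film = 1/(h_i·2πr₁L) = 1/(347×2π×0.055×21.2) = 3.934×10^-4 K/W
R_carbon steel pipe wall = ln(59.8/55)/(2π×51.5×21.2) = 1.22×10^-5 K/W
R_mineral wool = ln(134.8/59.8)/(2π×0.0468×21.2) = 0.1304 K/W
R_total = 0.1308 K/W
Q = ΔT/R_total = 214/0.1308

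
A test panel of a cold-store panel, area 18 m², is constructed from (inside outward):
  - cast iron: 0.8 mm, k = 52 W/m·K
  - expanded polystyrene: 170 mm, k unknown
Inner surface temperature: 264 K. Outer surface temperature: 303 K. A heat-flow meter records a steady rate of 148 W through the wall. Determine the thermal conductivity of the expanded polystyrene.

k ≈ 0.0358 W/(m·K)

Model the wall as resistances in series:
R_cast iron = L/(kA) = 0.0008/(52×18) = 8.547×10^-7 K/W
Sum of known resistances R_other = 8.547×10^-7 K/W
Total R = ΔT/Q = 39/148 = 0.2635 K/W
R_expanded polystyrene = R_total − R_other = 0.2635 K/W
k = L/(R·A) = 0.17/(0.2635×18)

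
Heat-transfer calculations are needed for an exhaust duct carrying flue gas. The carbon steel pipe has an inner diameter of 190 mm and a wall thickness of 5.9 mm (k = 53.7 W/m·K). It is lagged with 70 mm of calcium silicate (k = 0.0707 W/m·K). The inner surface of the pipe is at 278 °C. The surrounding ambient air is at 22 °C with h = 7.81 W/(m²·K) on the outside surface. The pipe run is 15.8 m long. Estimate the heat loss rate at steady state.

Radial resistances (cylindrical: R_cond = ln(r_o/r_i)/(2πkL), R_conv = 1/(h·2πrL)):
R_carbon steel pipe wall = ln(100.9/95)/(2π×53.7×15.8) = 1.13×10^-5 K/W
R_calcium silicate = ln(170.9/100.9)/(2π×0.0707×15.8) = 0.07508 K/W
R_outer film = 1/(h_o·2πr_oL) = 1/(7.81×2π×0.1709×15.8) = 0.007547 K/W
R_total = 0.08264 K/W
Q = ΔT/R_total = 256/0.08264

Q ≈ 3100 W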